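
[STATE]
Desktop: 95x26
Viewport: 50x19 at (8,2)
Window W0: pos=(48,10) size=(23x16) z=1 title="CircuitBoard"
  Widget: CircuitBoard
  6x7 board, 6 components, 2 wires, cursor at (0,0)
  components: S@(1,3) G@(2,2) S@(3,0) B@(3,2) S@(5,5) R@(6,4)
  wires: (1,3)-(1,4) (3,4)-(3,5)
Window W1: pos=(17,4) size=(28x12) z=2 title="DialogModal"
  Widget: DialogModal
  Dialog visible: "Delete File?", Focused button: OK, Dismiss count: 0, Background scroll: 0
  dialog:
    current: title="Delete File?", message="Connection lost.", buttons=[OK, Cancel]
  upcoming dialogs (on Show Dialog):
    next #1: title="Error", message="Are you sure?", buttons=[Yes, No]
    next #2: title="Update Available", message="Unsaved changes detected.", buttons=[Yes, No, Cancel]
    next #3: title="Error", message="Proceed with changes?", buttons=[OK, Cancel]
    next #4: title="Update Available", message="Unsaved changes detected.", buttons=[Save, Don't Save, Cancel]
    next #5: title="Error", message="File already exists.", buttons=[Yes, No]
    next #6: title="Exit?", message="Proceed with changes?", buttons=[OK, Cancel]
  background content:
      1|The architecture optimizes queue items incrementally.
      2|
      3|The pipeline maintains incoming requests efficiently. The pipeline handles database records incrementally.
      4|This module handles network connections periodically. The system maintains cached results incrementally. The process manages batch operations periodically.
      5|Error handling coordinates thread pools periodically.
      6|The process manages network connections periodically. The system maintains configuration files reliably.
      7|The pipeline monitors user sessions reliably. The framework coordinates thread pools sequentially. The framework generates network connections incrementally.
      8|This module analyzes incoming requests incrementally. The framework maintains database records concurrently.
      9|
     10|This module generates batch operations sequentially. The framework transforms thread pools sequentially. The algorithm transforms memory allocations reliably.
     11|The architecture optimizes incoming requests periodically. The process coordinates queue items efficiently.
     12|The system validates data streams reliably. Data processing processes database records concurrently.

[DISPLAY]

                                                  
                                                  
         ┏━━━━━━━━━━━━━━━━━━━━━━━━━━┓             
         ┃ DialogModal              ┃             
         ┠──────────────────────────┨             
         ┃The architecture optimizes┃             
         ┃   ┌──────────────────┐   ┃             
         ┃The│   Delete File?   │inc┃             
         ┃Thi│ Connection lost. │wor┃   ┏━━━━━━━━━
         ┃Err│  [OK]  Cancel    │tes┃   ┃ CircuitB
         ┃The└──────────────────┘wor┃   ┠─────────
         ┃The pipeline monitors user┃   ┃   0 1 2 
         ┃This module analyzes incom┃   ┃0  [.]   
         ┗━━━━━━━━━━━━━━━━━━━━━━━━━━┛   ┃         
                                        ┃1        
                                        ┃         
                                        ┃2        
                                        ┃         
                                        ┃3   S    


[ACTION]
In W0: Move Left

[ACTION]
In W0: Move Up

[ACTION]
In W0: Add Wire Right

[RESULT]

                                                  
                                                  
         ┏━━━━━━━━━━━━━━━━━━━━━━━━━━┓             
         ┃ DialogModal              ┃             
         ┠──────────────────────────┨             
         ┃The architecture optimizes┃             
         ┃   ┌──────────────────┐   ┃             
         ┃The│   Delete File?   │inc┃             
         ┃Thi│ Connection lost. │wor┃   ┏━━━━━━━━━
         ┃Err│  [OK]  Cancel    │tes┃   ┃ CircuitB
         ┃The└──────────────────┘wor┃   ┠─────────
         ┃The pipeline monitors user┃   ┃   0 1 2 
         ┃This module analyzes incom┃   ┃0  [.]─ ·
         ┗━━━━━━━━━━━━━━━━━━━━━━━━━━┛   ┃         
                                        ┃1        
                                        ┃         
                                        ┃2        
                                        ┃         
                                        ┃3   S    


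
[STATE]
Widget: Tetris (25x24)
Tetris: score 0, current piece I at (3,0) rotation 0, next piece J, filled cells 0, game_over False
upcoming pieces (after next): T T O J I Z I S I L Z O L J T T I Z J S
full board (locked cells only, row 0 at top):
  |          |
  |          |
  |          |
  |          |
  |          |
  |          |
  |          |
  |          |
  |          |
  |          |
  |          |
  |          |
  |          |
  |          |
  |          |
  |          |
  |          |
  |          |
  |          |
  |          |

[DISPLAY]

   ████   │Next:         
          │█             
          │███           
          │              
          │              
          │              
          │Score:        
          │0             
          │              
          │              
          │              
          │              
          │              
          │              
          │              
          │              
          │              
          │              
          │              
          │              
          │              
          │              
          │              
          │              


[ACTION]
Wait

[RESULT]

          │Next:         
   ████   │█             
          │███           
          │              
          │              
          │              
          │Score:        
          │0             
          │              
          │              
          │              
          │              
          │              
          │              
          │              
          │              
          │              
          │              
          │              
          │              
          │              
          │              
          │              
          │              


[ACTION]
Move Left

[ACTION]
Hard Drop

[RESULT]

   █      │Next:         
   ███    │ ▒            
          │▒▒▒           
          │              
          │              
          │              
          │Score:        
          │0             
          │              
          │              
          │              
          │              
          │              
          │              
          │              
          │              
          │              
          │              
          │              
  ████    │              
          │              
          │              
          │              
          │              


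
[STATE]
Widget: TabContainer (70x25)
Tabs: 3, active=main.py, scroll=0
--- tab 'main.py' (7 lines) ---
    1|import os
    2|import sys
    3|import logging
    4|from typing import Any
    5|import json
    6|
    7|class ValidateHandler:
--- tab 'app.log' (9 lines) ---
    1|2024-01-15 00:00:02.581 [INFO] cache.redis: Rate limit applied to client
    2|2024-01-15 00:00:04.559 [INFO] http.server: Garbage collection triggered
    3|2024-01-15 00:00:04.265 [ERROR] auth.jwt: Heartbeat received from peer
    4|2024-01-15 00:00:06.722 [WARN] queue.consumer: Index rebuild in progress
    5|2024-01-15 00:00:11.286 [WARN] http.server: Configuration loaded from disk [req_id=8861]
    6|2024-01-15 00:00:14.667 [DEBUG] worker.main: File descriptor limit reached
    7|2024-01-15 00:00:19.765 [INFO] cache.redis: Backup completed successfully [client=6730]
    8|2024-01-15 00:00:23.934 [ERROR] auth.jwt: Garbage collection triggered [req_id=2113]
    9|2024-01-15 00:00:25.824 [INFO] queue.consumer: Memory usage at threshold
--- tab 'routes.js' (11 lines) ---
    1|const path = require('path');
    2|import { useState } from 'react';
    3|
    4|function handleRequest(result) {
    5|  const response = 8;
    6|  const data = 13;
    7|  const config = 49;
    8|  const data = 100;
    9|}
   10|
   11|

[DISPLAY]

[main.py]│ app.log │ routes.js                                        
──────────────────────────────────────────────────────────────────────
import os                                                             
import sys                                                            
import logging                                                        
from typing import Any                                                
import json                                                           
                                                                      
class ValidateHandler:                                                
                                                                      
                                                                      
                                                                      
                                                                      
                                                                      
                                                                      
                                                                      
                                                                      
                                                                      
                                                                      
                                                                      
                                                                      
                                                                      
                                                                      
                                                                      
                                                                      


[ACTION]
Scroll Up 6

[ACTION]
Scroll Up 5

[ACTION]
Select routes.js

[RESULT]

 main.py │ app.log │[routes.js]                                       
──────────────────────────────────────────────────────────────────────
const path = require('path');                                         
import { useState } from 'react';                                     
                                                                      
function handleRequest(result) {                                      
  const response = 8;                                                 
  const data = 13;                                                    
  const config = 49;                                                  
  const data = 100;                                                   
}                                                                     
                                                                      
                                                                      
                                                                      
                                                                      
                                                                      
                                                                      
                                                                      
                                                                      
                                                                      
                                                                      
                                                                      
                                                                      
                                                                      
                                                                      


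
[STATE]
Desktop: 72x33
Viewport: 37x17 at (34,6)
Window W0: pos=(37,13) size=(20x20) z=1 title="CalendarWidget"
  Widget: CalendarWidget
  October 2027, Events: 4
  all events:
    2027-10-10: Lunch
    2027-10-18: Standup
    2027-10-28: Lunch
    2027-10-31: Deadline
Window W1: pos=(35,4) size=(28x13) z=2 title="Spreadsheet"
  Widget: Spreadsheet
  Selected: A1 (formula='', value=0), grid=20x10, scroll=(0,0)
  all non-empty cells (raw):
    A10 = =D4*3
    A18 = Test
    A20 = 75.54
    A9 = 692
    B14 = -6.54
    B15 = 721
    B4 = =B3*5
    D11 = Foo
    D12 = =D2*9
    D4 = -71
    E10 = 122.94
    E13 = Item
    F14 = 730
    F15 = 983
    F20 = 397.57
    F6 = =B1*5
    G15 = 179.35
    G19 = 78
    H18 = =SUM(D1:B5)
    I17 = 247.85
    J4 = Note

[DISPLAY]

 ┠──────────────────────────┨        
 ┃A1:                       ┃        
 ┃       A       B       C  ┃        
 ┃--------------------------┃        
 ┃  1      [0]       0      ┃        
 ┃  2        0       0      ┃        
 ┃  3        0       0      ┃        
 ┃  4        0       0      ┃        
 ┃  5        0       0      ┃        
 ┃  6        0       0      ┃        
 ┗━━━━━━━━━━━━━━━━━━━━━━━━━━┛        
   ┃Mo Tu We Th Fr Sa ┃              
   ┃             1  2 ┃              
   ┃ 4  5  6  7  8  9 ┃              
   ┃11 12 13 14 15 16 ┃              
   ┃18* 19 20 21 22 23┃              
   ┃25 26 27 28* 29 30┃              


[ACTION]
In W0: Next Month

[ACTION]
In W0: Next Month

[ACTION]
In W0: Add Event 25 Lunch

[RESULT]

 ┠──────────────────────────┨        
 ┃A1:                       ┃        
 ┃       A       B       C  ┃        
 ┃--------------------------┃        
 ┃  1      [0]       0      ┃        
 ┃  2        0       0      ┃        
 ┃  3        0       0      ┃        
 ┃  4        0       0      ┃        
 ┃  5        0       0      ┃        
 ┃  6        0       0      ┃        
 ┗━━━━━━━━━━━━━━━━━━━━━━━━━━┛        
   ┃Mo Tu We Th Fr Sa ┃              
   ┃       1  2  3  4 ┃              
   ┃ 6  7  8  9 10 11 ┃              
   ┃13 14 15 16 17 18 ┃              
   ┃20 21 22 23 24 25*┃              
   ┃27 28 29 30 31    ┃              


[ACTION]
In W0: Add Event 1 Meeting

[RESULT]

 ┠──────────────────────────┨        
 ┃A1:                       ┃        
 ┃       A       B       C  ┃        
 ┃--------------------------┃        
 ┃  1      [0]       0      ┃        
 ┃  2        0       0      ┃        
 ┃  3        0       0      ┃        
 ┃  4        0       0      ┃        
 ┃  5        0       0      ┃        
 ┃  6        0       0      ┃        
 ┗━━━━━━━━━━━━━━━━━━━━━━━━━━┛        
   ┃Mo Tu We Th Fr Sa ┃              
   ┃       1*  2  3  4┃              
   ┃ 6  7  8  9 10 11 ┃              
   ┃13 14 15 16 17 18 ┃              
   ┃20 21 22 23 24 25*┃              
   ┃27 28 29 30 31    ┃              


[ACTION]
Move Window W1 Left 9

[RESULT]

───────────────────┨                 
                   ┃                 
A       B       C  ┃                 
-------------------┃                 
  [0]       0      ┃                 
    0       0      ┃                 
    0       0      ┃                 
    0       0      ┃━━┓              
    0       0      ┃  ┃              
    0       0      ┃──┨              
━━━━━━━━━━━━━━━━━━━┛  ┃              
   ┃Mo Tu We Th Fr Sa ┃              
   ┃       1*  2  3  4┃              
   ┃ 6  7  8  9 10 11 ┃              
   ┃13 14 15 16 17 18 ┃              
   ┃20 21 22 23 24 25*┃              
   ┃27 28 29 30 31    ┃              


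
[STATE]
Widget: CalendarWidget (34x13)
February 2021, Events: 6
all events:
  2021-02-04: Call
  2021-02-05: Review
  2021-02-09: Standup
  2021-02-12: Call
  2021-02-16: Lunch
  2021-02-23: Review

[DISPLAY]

          February 2021           
Mo Tu We Th Fr Sa Su              
 1  2  3  4*  5*  6  7            
 8  9* 10 11 12* 13 14            
15 16* 17 18 19 20 21             
22 23* 24 25 26 27 28             
                                  
                                  
                                  
                                  
                                  
                                  
                                  


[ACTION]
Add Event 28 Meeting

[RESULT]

          February 2021           
Mo Tu We Th Fr Sa Su              
 1  2  3  4*  5*  6  7            
 8  9* 10 11 12* 13 14            
15 16* 17 18 19 20 21             
22 23* 24 25 26 27 28*            
                                  
                                  
                                  
                                  
                                  
                                  
                                  


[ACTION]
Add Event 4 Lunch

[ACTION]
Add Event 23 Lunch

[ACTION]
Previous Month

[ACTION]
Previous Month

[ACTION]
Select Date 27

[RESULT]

          December 2020           
Mo Tu We Th Fr Sa Su              
    1  2  3  4  5  6              
 7  8  9 10 11 12 13              
14 15 16 17 18 19 20              
21 22 23 24 25 26 [27]            
28 29 30 31                       
                                  
                                  
                                  
                                  
                                  
                                  


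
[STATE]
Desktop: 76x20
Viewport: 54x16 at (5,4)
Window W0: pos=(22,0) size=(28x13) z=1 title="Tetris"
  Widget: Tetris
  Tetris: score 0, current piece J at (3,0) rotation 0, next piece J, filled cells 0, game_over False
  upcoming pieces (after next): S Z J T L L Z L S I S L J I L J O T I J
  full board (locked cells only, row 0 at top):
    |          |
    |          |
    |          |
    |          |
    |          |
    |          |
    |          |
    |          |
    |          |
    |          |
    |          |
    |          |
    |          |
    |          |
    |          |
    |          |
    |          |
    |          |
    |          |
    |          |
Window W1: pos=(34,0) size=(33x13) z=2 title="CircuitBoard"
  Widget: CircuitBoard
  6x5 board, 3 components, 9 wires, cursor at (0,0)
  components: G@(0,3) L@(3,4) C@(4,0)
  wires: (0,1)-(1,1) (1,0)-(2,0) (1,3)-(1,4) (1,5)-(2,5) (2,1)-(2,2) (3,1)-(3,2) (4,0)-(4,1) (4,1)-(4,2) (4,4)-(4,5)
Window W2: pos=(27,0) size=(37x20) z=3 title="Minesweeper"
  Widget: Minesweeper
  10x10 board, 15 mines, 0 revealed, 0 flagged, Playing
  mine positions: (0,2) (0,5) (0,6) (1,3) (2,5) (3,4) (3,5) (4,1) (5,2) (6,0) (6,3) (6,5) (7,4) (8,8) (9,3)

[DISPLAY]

                 ┃    ┃■■■■■■■■■■                     
                 ┃    ┃■■■■■■■■■■                     
                 ┃    ┃■■■■■■■■■■                     
                 ┃    ┃■■■■■■■■■■                     
                 ┃    ┃■■■■■■■■■■                     
                 ┃    ┃■■■■■■■■■■                     
                 ┃    ┃■■■■■■■■■■                     
                 ┃    ┃■■■■■■■■■■                     
                 ┗━━━━┃■■■■■■■■■■                     
                      ┃                               
                      ┃                               
                      ┃                               
                      ┃                               
                      ┃                               
                      ┃                               
                      ┗━━━━━━━━━━━━━━━━━━━━━━━━━━━━━━━


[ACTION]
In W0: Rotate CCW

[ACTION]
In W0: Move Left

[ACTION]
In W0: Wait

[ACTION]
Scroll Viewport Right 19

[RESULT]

┃    ┃■■■■■■■■■■                         ┃  ┃         
┃    ┃■■■■■■■■■■                         ┃  ┃         
┃    ┃■■■■■■■■■■                         ┃  ┃         
┃    ┃■■■■■■■■■■                         ┃  ┃         
┃    ┃■■■■■■■■■■                         ┃  ┃         
┃    ┃■■■■■■■■■■                         ┃  ┃         
┃    ┃■■■■■■■■■■                         ┃  ┃         
┃    ┃■■■■■■■■■■                         ┃  ┃         
┗━━━━┃■■■■■■■■■■                         ┃━━┛         
     ┃                                   ┃            
     ┃                                   ┃            
     ┃                                   ┃            
     ┃                                   ┃            
     ┃                                   ┃            
     ┃                                   ┃            
     ┗━━━━━━━━━━━━━━━━━━━━━━━━━━━━━━━━━━━┛            


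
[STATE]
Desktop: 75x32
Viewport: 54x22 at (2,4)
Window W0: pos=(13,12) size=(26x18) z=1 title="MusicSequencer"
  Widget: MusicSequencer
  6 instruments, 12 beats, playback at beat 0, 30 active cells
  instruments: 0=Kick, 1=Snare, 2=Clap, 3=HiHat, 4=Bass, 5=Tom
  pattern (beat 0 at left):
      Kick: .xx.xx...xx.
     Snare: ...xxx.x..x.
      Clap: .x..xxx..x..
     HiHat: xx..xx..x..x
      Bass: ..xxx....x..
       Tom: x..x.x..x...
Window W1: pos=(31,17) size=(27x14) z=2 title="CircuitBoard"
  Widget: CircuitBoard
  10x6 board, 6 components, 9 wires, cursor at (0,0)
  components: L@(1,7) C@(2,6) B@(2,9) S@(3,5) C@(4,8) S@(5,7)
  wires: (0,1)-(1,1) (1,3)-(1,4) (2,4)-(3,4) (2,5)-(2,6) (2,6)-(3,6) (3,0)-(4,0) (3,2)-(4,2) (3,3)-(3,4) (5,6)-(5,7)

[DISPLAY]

                                                      
                                                      
                                                      
                                                      
                                                      
                                                      
                                                      
                                                      
           ┏━━━━━━━━━━━━━━━━━━━━━━━━┓                 
           ┃ MusicSequencer         ┃                 
           ┠────────────────────────┨                 
           ┃      ▼12345678901      ┃                 
           ┃  Kick·██·██···██·      ┃                 
           ┃ Snare···███·█··█┏━━━━━━━━━━━━━━━━━━━━━━━━
           ┃  Clap·█··███··█·┃ CircuitBoard           
           ┃ HiHat██··██··█··┠────────────────────────
           ┃  Bass··███····█·┃   0 1 2 3 4 5 6 7 8 9  
           ┃   Tom█··█·█··█··┃0  [.]  ·               
           ┃                 ┃        │               
           ┃                 ┃1       ·       · ─ ·   
           ┃                 ┃                        
           ┃                 ┃2                   ·   


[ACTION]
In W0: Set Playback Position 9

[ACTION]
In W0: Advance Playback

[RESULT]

                                                      
                                                      
                                                      
                                                      
                                                      
                                                      
                                                      
                                                      
           ┏━━━━━━━━━━━━━━━━━━━━━━━━┓                 
           ┃ MusicSequencer         ┃                 
           ┠────────────────────────┨                 
           ┃      0123456789▼1      ┃                 
           ┃  Kick·██·██···██·      ┃                 
           ┃ Snare···███·█··█┏━━━━━━━━━━━━━━━━━━━━━━━━
           ┃  Clap·█··███··█·┃ CircuitBoard           
           ┃ HiHat██··██··█··┠────────────────────────
           ┃  Bass··███····█·┃   0 1 2 3 4 5 6 7 8 9  
           ┃   Tom█··█·█··█··┃0  [.]  ·               
           ┃                 ┃        │               
           ┃                 ┃1       ·       · ─ ·   
           ┃                 ┃                        
           ┃                 ┃2                   ·   


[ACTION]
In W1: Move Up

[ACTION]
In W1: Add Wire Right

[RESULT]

                                                      
                                                      
                                                      
                                                      
                                                      
                                                      
                                                      
                                                      
           ┏━━━━━━━━━━━━━━━━━━━━━━━━┓                 
           ┃ MusicSequencer         ┃                 
           ┠────────────────────────┨                 
           ┃      0123456789▼1      ┃                 
           ┃  Kick·██·██···██·      ┃                 
           ┃ Snare···███·█··█┏━━━━━━━━━━━━━━━━━━━━━━━━
           ┃  Clap·█··███··█·┃ CircuitBoard           
           ┃ HiHat██··██··█··┠────────────────────────
           ┃  Bass··███····█·┃   0 1 2 3 4 5 6 7 8 9  
           ┃   Tom█··█·█··█··┃0  [.]─ ·               
           ┃                 ┃        │               
           ┃                 ┃1       ·       · ─ ·   
           ┃                 ┃                        
           ┃                 ┃2                   ·   


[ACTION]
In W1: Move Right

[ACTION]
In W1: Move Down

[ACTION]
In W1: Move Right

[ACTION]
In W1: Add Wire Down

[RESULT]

                                                      
                                                      
                                                      
                                                      
                                                      
                                                      
                                                      
                                                      
           ┏━━━━━━━━━━━━━━━━━━━━━━━━┓                 
           ┃ MusicSequencer         ┃                 
           ┠────────────────────────┨                 
           ┃      0123456789▼1      ┃                 
           ┃  Kick·██·██···██·      ┃                 
           ┃ Snare···███·█··█┏━━━━━━━━━━━━━━━━━━━━━━━━
           ┃  Clap·█··███··█·┃ CircuitBoard           
           ┃ HiHat██··██··█··┠────────────────────────
           ┃  Bass··███····█·┃   0 1 2 3 4 5 6 7 8 9  
           ┃   Tom█··█·█··█··┃0   · ─ ·               
           ┃                 ┃        │               
           ┃                 ┃1       ·  [.]  · ─ ·   
           ┃                 ┃            │           
           ┃                 ┃2           ·       ·   


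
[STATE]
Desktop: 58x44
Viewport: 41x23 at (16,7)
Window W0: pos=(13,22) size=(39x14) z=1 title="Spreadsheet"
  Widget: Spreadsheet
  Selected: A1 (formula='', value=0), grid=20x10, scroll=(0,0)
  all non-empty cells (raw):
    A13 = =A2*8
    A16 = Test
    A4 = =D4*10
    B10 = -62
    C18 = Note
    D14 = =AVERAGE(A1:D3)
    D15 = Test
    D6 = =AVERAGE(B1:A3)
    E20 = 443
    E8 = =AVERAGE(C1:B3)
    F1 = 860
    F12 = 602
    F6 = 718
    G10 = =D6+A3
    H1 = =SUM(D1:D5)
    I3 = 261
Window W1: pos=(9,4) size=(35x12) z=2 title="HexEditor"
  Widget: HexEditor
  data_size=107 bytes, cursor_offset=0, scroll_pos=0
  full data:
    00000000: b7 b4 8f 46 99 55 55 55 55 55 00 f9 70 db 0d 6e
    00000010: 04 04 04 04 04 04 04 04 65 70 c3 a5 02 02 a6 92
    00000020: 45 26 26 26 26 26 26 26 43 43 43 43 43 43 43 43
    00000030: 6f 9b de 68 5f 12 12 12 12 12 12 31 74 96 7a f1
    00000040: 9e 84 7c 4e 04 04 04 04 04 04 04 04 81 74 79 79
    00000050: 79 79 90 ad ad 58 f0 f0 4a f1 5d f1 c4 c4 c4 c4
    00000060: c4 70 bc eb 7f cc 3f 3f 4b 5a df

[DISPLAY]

00  B7 b4 8f 46 99 55 55 55┃             
10  04 04 04 04 04 04 04 04┃             
20  45 26 26 26 26 26 26 26┃             
30  6f 9b de 68 5f 12 12 12┃             
40  9e 84 7c 4e 04 04 04 04┃             
50  79 79 90 ad ad 58 f0 f0┃             
60  c4 70 bc eb 7f cc 3f 3f┃             
                           ┃             
━━━━━━━━━━━━━━━━━━━━━━━━━━━┛             
                                         
                                         
                                         
                                         
                                         
                                         
━━━━━━━━━━━━━━━━━━━━━━━━━━━━━━━━━━━┓     
preadsheet                         ┃     
───────────────────────────────────┨     
:                                  ┃     
     A       B       C       D     ┃     
-----------------------------------┃     
1      [0]       0       0       0 ┃     
2        0       0       0       0 ┃     


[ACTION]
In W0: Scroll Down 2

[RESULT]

00  B7 b4 8f 46 99 55 55 55┃             
10  04 04 04 04 04 04 04 04┃             
20  45 26 26 26 26 26 26 26┃             
30  6f 9b de 68 5f 12 12 12┃             
40  9e 84 7c 4e 04 04 04 04┃             
50  79 79 90 ad ad 58 f0 f0┃             
60  c4 70 bc eb 7f cc 3f 3f┃             
                           ┃             
━━━━━━━━━━━━━━━━━━━━━━━━━━━┛             
                                         
                                         
                                         
                                         
                                         
                                         
━━━━━━━━━━━━━━━━━━━━━━━━━━━━━━━━━━━┓     
preadsheet                         ┃     
───────────────────────────────────┨     
:                                  ┃     
     A       B       C       D     ┃     
-----------------------------------┃     
3        0       0       0       0 ┃     
4        0       0       0       0 ┃     


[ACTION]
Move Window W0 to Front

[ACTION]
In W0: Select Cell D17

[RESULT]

00  B7 b4 8f 46 99 55 55 55┃             
10  04 04 04 04 04 04 04 04┃             
20  45 26 26 26 26 26 26 26┃             
30  6f 9b de 68 5f 12 12 12┃             
40  9e 84 7c 4e 04 04 04 04┃             
50  79 79 90 ad ad 58 f0 f0┃             
60  c4 70 bc eb 7f cc 3f 3f┃             
                           ┃             
━━━━━━━━━━━━━━━━━━━━━━━━━━━┛             
                                         
                                         
                                         
                                         
                                         
                                         
━━━━━━━━━━━━━━━━━━━━━━━━━━━━━━━━━━━┓     
preadsheet                         ┃     
───────────────────────────────────┨     
7:                                 ┃     
     A       B       C       D     ┃     
-----------------------------------┃     
3        0       0       0       0 ┃     
4        0       0       0       0 ┃     


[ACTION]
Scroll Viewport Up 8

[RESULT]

                                         
                                         
                                         
                                         
━━━━━━━━━━━━━━━━━━━━━━━━━━━┓             
itor                       ┃             
───────────────────────────┨             
00  B7 b4 8f 46 99 55 55 55┃             
10  04 04 04 04 04 04 04 04┃             
20  45 26 26 26 26 26 26 26┃             
30  6f 9b de 68 5f 12 12 12┃             
40  9e 84 7c 4e 04 04 04 04┃             
50  79 79 90 ad ad 58 f0 f0┃             
60  c4 70 bc eb 7f cc 3f 3f┃             
                           ┃             
━━━━━━━━━━━━━━━━━━━━━━━━━━━┛             
                                         
                                         
                                         
                                         
                                         
                                         
━━━━━━━━━━━━━━━━━━━━━━━━━━━━━━━━━━━┓     


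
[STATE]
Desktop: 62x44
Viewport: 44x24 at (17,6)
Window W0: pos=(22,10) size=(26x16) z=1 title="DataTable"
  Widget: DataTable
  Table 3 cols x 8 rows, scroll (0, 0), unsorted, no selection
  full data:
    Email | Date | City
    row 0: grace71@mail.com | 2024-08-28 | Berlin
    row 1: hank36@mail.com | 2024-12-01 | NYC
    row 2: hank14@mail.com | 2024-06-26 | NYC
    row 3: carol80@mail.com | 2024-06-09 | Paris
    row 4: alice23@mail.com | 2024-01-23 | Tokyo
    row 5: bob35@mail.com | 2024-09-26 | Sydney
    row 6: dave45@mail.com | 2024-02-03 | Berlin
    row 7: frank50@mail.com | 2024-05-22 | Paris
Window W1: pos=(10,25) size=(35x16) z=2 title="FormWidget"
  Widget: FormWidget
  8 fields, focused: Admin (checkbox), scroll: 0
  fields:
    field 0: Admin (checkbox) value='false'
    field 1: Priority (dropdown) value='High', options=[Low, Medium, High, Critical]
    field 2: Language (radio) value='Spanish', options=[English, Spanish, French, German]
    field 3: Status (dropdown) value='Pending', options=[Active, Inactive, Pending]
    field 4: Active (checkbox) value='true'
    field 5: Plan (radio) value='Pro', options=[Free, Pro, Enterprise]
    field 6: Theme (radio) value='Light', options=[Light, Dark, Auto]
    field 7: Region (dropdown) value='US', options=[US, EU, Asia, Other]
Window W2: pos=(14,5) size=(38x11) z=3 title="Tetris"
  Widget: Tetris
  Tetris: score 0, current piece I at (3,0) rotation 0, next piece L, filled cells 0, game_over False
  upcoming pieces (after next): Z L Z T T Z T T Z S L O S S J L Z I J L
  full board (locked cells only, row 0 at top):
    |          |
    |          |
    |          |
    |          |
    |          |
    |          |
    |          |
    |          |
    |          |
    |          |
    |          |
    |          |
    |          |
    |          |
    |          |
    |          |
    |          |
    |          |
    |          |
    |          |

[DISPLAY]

etris                             ┃         
──────────────────────────────────┨         
        │Next:                    ┃         
        │  ▒                      ┃         
        │▒▒▒                      ┃         
        │                         ┃         
        │                         ┃         
        │                         ┃         
        │Score:                   ┃         
━━━━━━━━━━━━━━━━━━━━━━━━━━━━━━━━━━┛         
     ┃hank36@mail.com │2024-12┃             
     ┃hank14@mail.com │2024-06┃             
     ┃carol80@mail.com│2024-06┃             
     ┃alice23@mail.com│2024-01┃             
     ┃bob35@mail.com  │2024-09┃             
     ┃dave45@mail.com │2024-02┃             
     ┃frank50@mail.com│2024-05┃             
     ┃                        ┃             
     ┃                        ┃             
━━━━━━━━━━━━━━━━━━━━━━━━━━━┓━━┛             
idget                      ┃                
───────────────────────────┨                
n:      [ ]                ┃                
rity:   [High            ▼]┃                


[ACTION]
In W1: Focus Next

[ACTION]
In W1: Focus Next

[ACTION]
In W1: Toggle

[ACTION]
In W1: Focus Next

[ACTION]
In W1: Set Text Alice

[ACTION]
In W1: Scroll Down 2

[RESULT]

etris                             ┃         
──────────────────────────────────┨         
        │Next:                    ┃         
        │  ▒                      ┃         
        │▒▒▒                      ┃         
        │                         ┃         
        │                         ┃         
        │                         ┃         
        │Score:                   ┃         
━━━━━━━━━━━━━━━━━━━━━━━━━━━━━━━━━━┛         
     ┃hank36@mail.com │2024-12┃             
     ┃hank14@mail.com │2024-06┃             
     ┃carol80@mail.com│2024-06┃             
     ┃alice23@mail.com│2024-01┃             
     ┃bob35@mail.com  │2024-09┃             
     ┃dave45@mail.com │2024-02┃             
     ┃frank50@mail.com│2024-05┃             
     ┃                        ┃             
     ┃                        ┃             
━━━━━━━━━━━━━━━━━━━━━━━━━━━┓━━┛             
idget                      ┃                
───────────────────────────┨                
uage:   ( ) English  (●) Sp┃                
us:     [Pending         ▼]┃                
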